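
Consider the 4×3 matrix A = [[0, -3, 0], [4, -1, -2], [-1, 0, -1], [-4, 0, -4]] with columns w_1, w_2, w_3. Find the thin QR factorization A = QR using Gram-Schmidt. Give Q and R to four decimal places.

w_1 = (0, 4, -1, -4); ‖w_1‖ = 5.7446, so e_1 = (0.0000, 0.6963, -0.1741, -0.6963).
e_1·w_2 = 0.0000·(-3) + 0.6963·(-1) + (-0.1741)·0 + (-0.6963)·0 = -0.6963.
u_2 = w_2 + 0.6963·e_1 = (-3.0000, -0.5152, -0.1212, -0.4848).
‖u_2‖ = 3.0847, so e_2 = (-0.9726, -0.1670, -0.0393, -0.1572).
e_1·w_3 = 0.0000·0 + 0.6963·(-2) + (-0.1741)·(-1) + (-0.6963)·(-4) = 1.5667; e_2·w_3 = (-0.9726)·0 + (-0.1670)·(-2) + (-0.0393)·(-1) + (-0.1572)·(-4) = 1.0020.
u_3 = w_3 − 1.5667·e_1 − 1.0020·e_2 = (0.9745, -2.9236, -0.6879, -2.7516).
‖u_3‖ = 4.1882, so e_3 = (0.2327, -0.6980, -0.1642, -0.6570).

Q = [[0.0000, -0.9726, 0.2327], [0.6963, -0.1670, -0.6980], [-0.1741, -0.0393, -0.1642], [-0.6963, -0.1572, -0.6570]], R = [[5.7446, -0.6963, 1.5667], [0.0000, 3.0847, 1.0020], [0.0000, 0.0000, 4.1882]]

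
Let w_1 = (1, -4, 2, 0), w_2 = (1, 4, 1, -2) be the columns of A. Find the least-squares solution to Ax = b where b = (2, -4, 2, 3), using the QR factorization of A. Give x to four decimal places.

q_1 = w_1/‖w_1‖ = (1, -4, 2, 0)/4.5826 = (0.2182, -0.8729, 0.4364, 0.0000).
r_{12} = q_1·w_2 = -2.8368.
u_2 = w_2 + 2.8368·q_1 = (1.6190, 1.5238, 2.2381, -2.0000).
‖u_2‖ = 3.7353, so q_2 = (0.4334, 0.4079, 0.5992, -0.5354).
Qᵀb = (4.8008, -1.1729).
Back-substitute: x_2 = -1.1729/3.7353 = -0.3140.
x_1 = (4.8008 + 2.8368·(-0.3140))/4.5826 = 0.8532.

x = (0.8532, -0.3140)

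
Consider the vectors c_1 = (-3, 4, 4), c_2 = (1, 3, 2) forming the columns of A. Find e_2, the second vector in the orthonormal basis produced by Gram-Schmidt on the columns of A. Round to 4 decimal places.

e_2 = (0.8511, 0.5088, 0.1295)

c_1 = (-3, 4, 4); ‖c_1‖ = 6.4031, so e_1 = (-0.4685, 0.6247, 0.6247).
e_1·c_2 = (-0.4685)·1 + 0.6247·3 + 0.6247·2 = 2.6550.
u_2 = c_2 − 2.6550·e_1 = (2.2439, 1.3415, 0.3415).
‖u_2‖ = 2.6365, so e_2 = (0.8511, 0.5088, 0.1295).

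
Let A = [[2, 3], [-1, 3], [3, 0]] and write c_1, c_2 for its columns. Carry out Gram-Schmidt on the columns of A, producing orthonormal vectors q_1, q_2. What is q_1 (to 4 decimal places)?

c_1 = (2, -1, 3); ‖c_1‖ = 3.7417, so q_1 = (0.5345, -0.2673, 0.8018).

q_1 = (0.5345, -0.2673, 0.8018)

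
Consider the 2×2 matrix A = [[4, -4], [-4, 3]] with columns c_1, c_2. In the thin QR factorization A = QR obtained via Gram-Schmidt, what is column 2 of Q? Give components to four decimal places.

e_2 = (-0.7071, -0.7071)

c_1 = (4, -4); ‖c_1‖ = 5.6569, so e_1 = (0.7071, -0.7071).
e_1·c_2 = 0.7071·(-4) + (-0.7071)·3 = -4.9497.
u_2 = c_2 + 4.9497·e_1 = (-0.5000, -0.5000).
‖u_2‖ = 0.7071, so e_2 = (-0.7071, -0.7071).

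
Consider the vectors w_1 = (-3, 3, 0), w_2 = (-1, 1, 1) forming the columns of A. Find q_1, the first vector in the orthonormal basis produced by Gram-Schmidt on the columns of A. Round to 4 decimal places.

q_1 = (-0.7071, 0.7071, 0.0000)

w_1 = (-3, 3, 0); ‖w_1‖ = 4.2426, so q_1 = (-0.7071, 0.7071, 0.0000).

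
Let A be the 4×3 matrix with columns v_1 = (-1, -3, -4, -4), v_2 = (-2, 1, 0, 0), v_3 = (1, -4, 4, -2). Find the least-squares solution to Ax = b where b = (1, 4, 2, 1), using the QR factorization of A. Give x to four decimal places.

x = (-0.5805, 0.0602, -0.1864)

q_1 = v_1/‖v_1‖ = (-1, -3, -4, -4)/6.4807 = (-0.1543, -0.4629, -0.6172, -0.6172).
r_{12} = q_1·v_2 = -0.1543.
u_2 = v_2 + 0.1543·q_1 = (-2.0238, 0.9286, -0.0952, -0.0952).
‖u_2‖ = 2.2307, so q_2 = (-0.9072, 0.4163, -0.0427, -0.0427).
r_{13} = q_1·v_3 = 0.4629; r_{23} = q_2·v_3 = -2.6577.
u_3 = v_3 − 0.4629·q_1 + 2.6577·q_2 = (-1.3397, -2.6794, 4.1722, -1.8278).
‖u_3‖ = 5.4518, so q_3 = (-0.2457, -0.4915, 0.7653, -0.3353).
Qᵀb = (-3.8576, 0.6297, -1.0163).
Back-substitute: x_3 = -1.0163/5.4518 = -0.1864.
x_2 = (0.6297 + 2.6577·(-0.1864))/2.2307 = 0.0602.
x_1 = (-3.8576 + 0.1543·0.0602 − 0.4629·(-0.1864))/6.4807 = -0.5805.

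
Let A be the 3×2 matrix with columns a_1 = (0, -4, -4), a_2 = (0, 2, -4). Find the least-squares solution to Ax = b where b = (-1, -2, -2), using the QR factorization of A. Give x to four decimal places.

x = (0.5000, 0.0000)

e_1 = a_1/‖a_1‖ = (0, -4, -4)/5.6569 = (0.0000, -0.7071, -0.7071).
r_{12} = e_1·a_2 = 1.4142.
u_2 = a_2 − 1.4142·e_1 = (0.0000, 3.0000, -3.0000).
‖u_2‖ = 4.2426, so e_2 = (0.0000, 0.7071, -0.7071).
Qᵀb = (2.8284, 0.0000).
Back-substitute: x_2 = 0.0000/4.2426 = 0.0000.
x_1 = (2.8284 − 1.4142·0.0000)/5.6569 = 0.5000.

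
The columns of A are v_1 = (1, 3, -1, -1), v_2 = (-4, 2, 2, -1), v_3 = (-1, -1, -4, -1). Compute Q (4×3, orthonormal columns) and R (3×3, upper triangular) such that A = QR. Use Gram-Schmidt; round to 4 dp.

v_1 = (1, 3, -1, -1); ‖v_1‖ = 3.4641, so e_1 = (0.2887, 0.8660, -0.2887, -0.2887).
e_1·v_2 = 0.2887·(-4) + 0.8660·2 + (-0.2887)·2 + (-0.2887)·(-1) = 0.2887.
u_2 = v_2 − 0.2887·e_1 = (-4.0833, 1.7500, 2.0833, -0.9167).
‖u_2‖ = 4.9917, so e_2 = (-0.8180, 0.3506, 0.4174, -0.1836).
e_1·v_3 = 0.2887·(-1) + 0.8660·(-1) + (-0.2887)·(-4) + (-0.2887)·(-1) = 0.2887; e_2·v_3 = (-0.8180)·(-1) + 0.3506·(-1) + 0.4174·(-4) + (-0.1836)·(-1) = -1.0184.
u_3 = v_3 − 0.2887·e_1 + 1.0184·e_2 = (-1.9164, -0.8930, -3.4916, -1.1037).
‖u_3‖ = 4.2284, so e_3 = (-0.4532, -0.2112, -0.8258, -0.2610).

Q = [[0.2887, -0.8180, -0.4532], [0.8660, 0.3506, -0.2112], [-0.2887, 0.4174, -0.8258], [-0.2887, -0.1836, -0.2610]], R = [[3.4641, 0.2887, 0.2887], [0.0000, 4.9917, -1.0184], [0.0000, 0.0000, 4.2284]]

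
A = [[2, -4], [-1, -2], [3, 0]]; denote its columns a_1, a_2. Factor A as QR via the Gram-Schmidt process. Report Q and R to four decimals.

a_1 = (2, -1, 3); ‖a_1‖ = 3.7417, so q_1 = (0.5345, -0.2673, 0.8018).
q_1·a_2 = 0.5345·(-4) + (-0.2673)·(-2) + 0.8018·0 = -1.6036.
u_2 = a_2 + 1.6036·q_1 = (-3.1429, -2.4286, 1.2857).
‖u_2‖ = 4.1748, so q_2 = (-0.7528, -0.5817, 0.3080).

Q = [[0.5345, -0.7528], [-0.2673, -0.5817], [0.8018, 0.3080]], R = [[3.7417, -1.6036], [0.0000, 4.1748]]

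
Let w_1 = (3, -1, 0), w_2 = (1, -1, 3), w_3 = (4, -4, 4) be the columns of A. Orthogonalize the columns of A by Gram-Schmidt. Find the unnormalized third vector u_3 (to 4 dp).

w_1 = (3, -1, 0); ‖w_1‖ = 3.1623, so q_1 = (0.9487, -0.3162, 0.0000).
q_1·w_2 = 0.9487·1 + (-0.3162)·(-1) + 0.0000·3 = 1.2649.
u_2 = w_2 − 1.2649·q_1 = (-0.2000, -0.6000, 3.0000).
‖u_2‖ = 3.0659, so q_2 = (-0.0652, -0.1957, 0.9785).
q_1·w_3 = 0.9487·4 + (-0.3162)·(-4) + 0.0000·4 = 5.0596; q_2·w_3 = (-0.0652)·4 + (-0.1957)·(-4) + 0.9785·4 = 4.4358.
u_3 = w_3 − 5.0596·q_1 − 4.4358·q_2 = (-0.5106, -1.5319, -0.3404).

u_3 = (-0.5106, -1.5319, -0.3404)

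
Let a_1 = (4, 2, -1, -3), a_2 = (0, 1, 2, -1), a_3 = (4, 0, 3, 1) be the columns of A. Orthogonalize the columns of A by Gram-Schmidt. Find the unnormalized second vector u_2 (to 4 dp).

u_2 = (-0.4000, 0.8000, 2.1000, -0.7000)

a_1 = (4, 2, -1, -3); ‖a_1‖ = 5.4772, so q_1 = (0.7303, 0.3651, -0.1826, -0.5477).
q_1·a_2 = 0.7303·0 + 0.3651·1 + (-0.1826)·2 + (-0.5477)·(-1) = 0.5477.
u_2 = a_2 − 0.5477·q_1 = (-0.4000, 0.8000, 2.1000, -0.7000).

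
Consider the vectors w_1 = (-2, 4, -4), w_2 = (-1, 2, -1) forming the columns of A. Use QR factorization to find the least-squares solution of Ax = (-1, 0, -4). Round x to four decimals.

x = (1.9000, -3.6000)

w_1 = (-2, 4, -4); ‖w_1‖ = 6.0000, so q_1 = (-0.3333, 0.6667, -0.6667).
q_1·w_2 = (-0.3333)·(-1) + 0.6667·2 + (-0.6667)·(-1) = 2.3333.
u_2 = w_2 − 2.3333·q_1 = (-0.2222, 0.4444, 0.5556).
‖u_2‖ = 0.7454, so q_2 = (-0.2981, 0.5963, 0.7454).
Qᵀb = (3.0000, -2.6833).
Back-substitute: x_2 = -2.6833/0.7454 = -3.6000.
x_1 = (3.0000 − 2.3333·(-3.6000))/6.0000 = 1.9000.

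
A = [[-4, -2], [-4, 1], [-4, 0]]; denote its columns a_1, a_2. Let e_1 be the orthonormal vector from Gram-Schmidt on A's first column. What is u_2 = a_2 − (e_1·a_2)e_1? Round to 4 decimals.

u_2 = (-1.6667, 1.3333, 0.3333)

a_1 = (-4, -4, -4); ‖a_1‖ = 6.9282, so e_1 = (-0.5774, -0.5774, -0.5774).
e_1·a_2 = (-0.5774)·(-2) + (-0.5774)·1 + (-0.5774)·0 = 0.5774.
u_2 = a_2 − 0.5774·e_1 = (-1.6667, 1.3333, 0.3333).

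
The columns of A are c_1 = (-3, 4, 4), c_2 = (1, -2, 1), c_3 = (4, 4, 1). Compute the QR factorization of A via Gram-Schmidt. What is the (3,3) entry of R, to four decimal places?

c_1 = (-3, 4, 4); ‖c_1‖ = 6.4031, so q_1 = (-0.4685, 0.6247, 0.6247).
q_1·c_2 = (-0.4685)·1 + 0.6247·(-2) + 0.6247·1 = -1.0932.
u_2 = c_2 + 1.0932·q_1 = (0.4878, -1.3171, 1.6829).
‖u_2‖ = 2.1920, so q_2 = (0.2225, -0.6009, 0.7678).
q_1·c_3 = (-0.4685)·4 + 0.6247·4 + 0.6247·1 = 1.2494; q_2·c_3 = 0.2225·4 + (-0.6009)·4 + 0.7678·1 = -0.7455.
u_3 = c_3 − 1.2494·q_1 + 0.7455·q_2 = (4.7513, 2.7716, 0.7919).
r_{33} = ‖u_3‖ = 5.5573.

r_{33} = 5.5573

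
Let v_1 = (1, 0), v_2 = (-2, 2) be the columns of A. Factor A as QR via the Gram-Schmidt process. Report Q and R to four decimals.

Q = [[1.0000, 0.0000], [0.0000, 1.0000]], R = [[1.0000, -2.0000], [0.0000, 2.0000]]

v_1 = (1, 0); ‖v_1‖ = 1.0000, so e_1 = (1.0000, 0.0000).
e_1·v_2 = 1.0000·(-2) + 0.0000·2 = -2.0000.
u_2 = v_2 + 2.0000·e_1 = (0.0000, 2.0000).
‖u_2‖ = 2.0000, so e_2 = (0.0000, 1.0000).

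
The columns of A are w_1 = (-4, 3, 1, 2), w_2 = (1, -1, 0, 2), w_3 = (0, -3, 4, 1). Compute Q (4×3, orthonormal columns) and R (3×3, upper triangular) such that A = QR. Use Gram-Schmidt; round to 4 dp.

w_1 = (-4, 3, 1, 2); ‖w_1‖ = 5.4772, so e_1 = (-0.7303, 0.5477, 0.1826, 0.3651).
e_1·w_2 = (-0.7303)·1 + 0.5477·(-1) + 0.1826·0 + 0.3651·2 = -0.5477.
u_2 = w_2 + 0.5477·e_1 = (0.6000, -0.7000, 0.1000, 2.2000).
‖u_2‖ = 2.3875, so e_2 = (0.2513, -0.2932, 0.0419, 0.9215).
e_1·w_3 = (-0.7303)·0 + 0.5477·(-3) + 0.1826·4 + 0.3651·1 = -0.5477; e_2·w_3 = 0.2513·0 + (-0.2932)·(-3) + 0.0419·4 + 0.9215·1 = 1.9686.
u_3 = w_3 + 0.5477·e_1 − 1.9686·e_2 = (-0.8947, -2.1228, 4.0175, -0.6140).
‖u_3‖ = 4.6717, so e_3 = (-0.1915, -0.4544, 0.8600, -0.1314).

Q = [[-0.7303, 0.2513, -0.1915], [0.5477, -0.2932, -0.4544], [0.1826, 0.0419, 0.8600], [0.3651, 0.9215, -0.1314]], R = [[5.4772, -0.5477, -0.5477], [0.0000, 2.3875, 1.9686], [0.0000, 0.0000, 4.6717]]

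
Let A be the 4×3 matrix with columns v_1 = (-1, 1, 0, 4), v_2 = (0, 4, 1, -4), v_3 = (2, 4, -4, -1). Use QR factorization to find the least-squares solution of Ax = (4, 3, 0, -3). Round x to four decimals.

x = (-0.4382, 0.3518, 0.4458)

q_1 = v_1/‖v_1‖ = (-1, 1, 0, 4)/4.2426 = (-0.2357, 0.2357, 0.0000, 0.9428).
r_{12} = q_1·v_2 = -2.8284.
u_2 = v_2 + 2.8284·q_1 = (-0.6667, 4.6667, 1.0000, -1.3333).
‖u_2‖ = 5.0000, so q_2 = (-0.1333, 0.9333, 0.2000, -0.2667).
r_{13} = q_1·v_3 = -0.4714; r_{23} = q_2·v_3 = 2.9333.
u_3 = v_3 + 0.4714·q_1 − 2.9333·q_2 = (2.2800, 1.3733, -4.5867, 0.2267).
‖u_3‖ = 5.3079, so q_3 = (0.4296, 0.2587, -0.8641, 0.0427).
Qᵀb = (-3.0641, 3.0667, 2.3663).
Back-substitute: x_3 = 2.3663/5.3079 = 0.4458.
x_2 = (3.0667 − 2.9333·0.4458)/5.0000 = 0.3518.
x_1 = (-3.0641 + 2.8284·0.3518 + 0.4714·0.4458)/4.2426 = -0.4382.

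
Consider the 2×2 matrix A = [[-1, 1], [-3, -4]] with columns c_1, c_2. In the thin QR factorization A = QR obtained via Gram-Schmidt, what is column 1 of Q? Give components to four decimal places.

c_1 = (-1, -3); ‖c_1‖ = 3.1623, so q_1 = (-0.3162, -0.9487).

q_1 = (-0.3162, -0.9487)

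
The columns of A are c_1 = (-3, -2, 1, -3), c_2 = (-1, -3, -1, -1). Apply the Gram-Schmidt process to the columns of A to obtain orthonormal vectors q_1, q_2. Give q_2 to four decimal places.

q_2 = (0.1675, -0.7872, -0.5694, 0.1675)

c_1 = (-3, -2, 1, -3); ‖c_1‖ = 4.7958, so q_1 = (-0.6255, -0.4170, 0.2085, -0.6255).
q_1·c_2 = (-0.6255)·(-1) + (-0.4170)·(-3) + 0.2085·(-1) + (-0.6255)·(-1) = 2.2937.
u_2 = c_2 − 2.2937·q_1 = (0.4348, -2.0435, -1.4783, 0.4348).
‖u_2‖ = 2.5960, so q_2 = (0.1675, -0.7872, -0.5694, 0.1675).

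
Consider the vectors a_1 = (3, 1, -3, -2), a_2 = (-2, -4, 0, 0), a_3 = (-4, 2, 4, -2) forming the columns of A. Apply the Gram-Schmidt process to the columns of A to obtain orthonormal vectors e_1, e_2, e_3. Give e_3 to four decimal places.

e_3 = (-0.4264, 0.2132, 0.2132, -0.8528)

e_1 = a_1/‖a_1‖ = (3, 1, -3, -2)/4.7958 = (0.6255, 0.2085, -0.6255, -0.4170).
r_{12} = e_1·a_2 = -2.0851.
u_2 = a_2 + 2.0851·e_1 = (-0.6957, -3.5652, -1.3043, -0.8696).
‖u_2‖ = 3.9563, so e_2 = (-0.1758, -0.9012, -0.3297, -0.2198).
r_{13} = e_1·a_3 = -3.7533; r_{23} = e_2·a_3 = -1.9781.
u_3 = a_3 + 3.7533·e_1 + 1.9781·e_2 = (-2.0000, 1.0000, 1.0000, -4.0000).
‖u_3‖ = 4.6904, so e_3 = (-0.4264, 0.2132, 0.2132, -0.8528).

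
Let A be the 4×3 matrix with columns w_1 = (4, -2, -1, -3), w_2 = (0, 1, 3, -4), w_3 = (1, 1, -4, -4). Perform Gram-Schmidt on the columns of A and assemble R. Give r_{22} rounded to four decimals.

w_1 = (4, -2, -1, -3); ‖w_1‖ = 5.4772, so q_1 = (0.7303, -0.3651, -0.1826, -0.5477).
q_1·w_2 = 0.7303·0 + (-0.3651)·1 + (-0.1826)·3 + (-0.5477)·(-4) = 1.2780.
u_2 = w_2 − 1.2780·q_1 = (-0.9333, 1.4667, 3.2333, -3.3000).
r_{22} = ‖u_2‖ = 4.9363.

r_{22} = 4.9363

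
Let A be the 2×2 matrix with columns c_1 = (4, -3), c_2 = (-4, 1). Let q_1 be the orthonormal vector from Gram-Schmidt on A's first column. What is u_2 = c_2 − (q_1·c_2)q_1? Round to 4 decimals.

c_1 = (4, -3); ‖c_1‖ = 5.0000, so q_1 = (0.8000, -0.6000).
q_1·c_2 = 0.8000·(-4) + (-0.6000)·1 = -3.8000.
u_2 = c_2 + 3.8000·q_1 = (-0.9600, -1.2800).

u_2 = (-0.9600, -1.2800)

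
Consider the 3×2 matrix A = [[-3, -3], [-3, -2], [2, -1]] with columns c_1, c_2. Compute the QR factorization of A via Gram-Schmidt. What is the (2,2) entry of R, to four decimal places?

r_{22} = 2.5136

c_1 = (-3, -3, 2); ‖c_1‖ = 4.6904, so e_1 = (-0.6396, -0.6396, 0.4264).
e_1·c_2 = (-0.6396)·(-3) + (-0.6396)·(-2) + 0.4264·(-1) = 2.7716.
u_2 = c_2 − 2.7716·e_1 = (-1.2273, -0.2273, -2.1818).
r_{22} = ‖u_2‖ = 2.5136.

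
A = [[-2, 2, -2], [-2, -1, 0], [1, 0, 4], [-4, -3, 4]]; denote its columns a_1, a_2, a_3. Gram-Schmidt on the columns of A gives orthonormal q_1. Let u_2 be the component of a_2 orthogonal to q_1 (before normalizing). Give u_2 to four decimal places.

u_2 = (2.8000, -0.2000, -0.4000, -1.4000)

q_1 = a_1/‖a_1‖ = (-2, -2, 1, -4)/5.0000 = (-0.4000, -0.4000, 0.2000, -0.8000).
r_{12} = q_1·a_2 = 2.0000.
u_2 = a_2 − 2.0000·q_1 = (2.8000, -0.2000, -0.4000, -1.4000).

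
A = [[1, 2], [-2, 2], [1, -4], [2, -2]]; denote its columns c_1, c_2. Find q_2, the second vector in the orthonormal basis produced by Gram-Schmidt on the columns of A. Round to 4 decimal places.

q_2 = (0.7071, 0.0000, -0.7071, 0.0000)

c_1 = (1, -2, 1, 2); ‖c_1‖ = 3.1623, so q_1 = (0.3162, -0.6325, 0.3162, 0.6325).
q_1·c_2 = 0.3162·2 + (-0.6325)·2 + 0.3162·(-4) + 0.6325·(-2) = -3.1623.
u_2 = c_2 + 3.1623·q_1 = (3.0000, 0.0000, -3.0000, 0.0000).
‖u_2‖ = 4.2426, so q_2 = (0.7071, 0.0000, -0.7071, 0.0000).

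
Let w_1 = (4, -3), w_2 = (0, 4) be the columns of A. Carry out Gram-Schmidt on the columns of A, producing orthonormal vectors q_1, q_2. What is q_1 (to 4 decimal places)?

w_1 = (4, -3); ‖w_1‖ = 5.0000, so q_1 = (0.8000, -0.6000).

q_1 = (0.8000, -0.6000)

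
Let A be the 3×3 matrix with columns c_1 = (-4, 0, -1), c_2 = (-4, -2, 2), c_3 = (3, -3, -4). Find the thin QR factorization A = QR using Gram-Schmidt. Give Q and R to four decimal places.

Q = [[-0.9701, -0.1999, 0.1374], [0.0000, -0.5664, -0.8242], [-0.2425, 0.7996, -0.5494]], R = [[4.1231, 3.3955, -1.9403], [0.0000, 3.5314, -2.0988], [0.0000, 0.0000, 5.0823]]

e_1 = c_1/‖c_1‖ = (-4, 0, -1)/4.1231 = (-0.9701, 0.0000, -0.2425).
r_{12} = e_1·c_2 = 3.3955.
u_2 = c_2 − 3.3955·e_1 = (-0.7059, -2.0000, 2.8235).
‖u_2‖ = 3.5314, so e_2 = (-0.1999, -0.5664, 0.7996).
r_{13} = e_1·c_3 = -1.9403; r_{23} = e_2·c_3 = -2.0988.
u_3 = c_3 + 1.9403·e_1 + 2.0988·e_2 = (0.6981, -4.1887, -2.7925).
‖u_3‖ = 5.0823, so e_3 = (0.1374, -0.8242, -0.5494).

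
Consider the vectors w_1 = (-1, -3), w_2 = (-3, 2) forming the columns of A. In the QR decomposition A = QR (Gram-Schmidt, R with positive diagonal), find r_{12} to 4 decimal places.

r_{12} = -0.9487

w_1 = (-1, -3); ‖w_1‖ = 3.1623, so q_1 = (-0.3162, -0.9487).
r_{12} = q_1·w_2 = -0.9487.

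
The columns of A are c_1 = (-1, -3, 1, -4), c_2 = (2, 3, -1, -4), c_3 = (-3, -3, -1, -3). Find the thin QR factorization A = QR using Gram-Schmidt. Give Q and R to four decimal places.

Q = [[-0.1925, 0.3961, -0.6439], [-0.5774, 0.6352, 0.0694], [0.1925, -0.2117, -0.7577], [-0.7698, -0.6283, -0.0805]], R = [[5.1962, 0.7698, 4.4264], [0.0000, 5.4229, -0.9972], [0.0000, 0.0000, 2.7227]]

c_1 = (-1, -3, 1, -4); ‖c_1‖ = 5.1962, so q_1 = (-0.1925, -0.5774, 0.1925, -0.7698).
q_1·c_2 = (-0.1925)·2 + (-0.5774)·3 + 0.1925·(-1) + (-0.7698)·(-4) = 0.7698.
u_2 = c_2 − 0.7698·q_1 = (2.1481, 3.4444, -1.1481, -3.4074).
‖u_2‖ = 5.4229, so q_2 = (0.3961, 0.6352, -0.2117, -0.6283).
q_1·c_3 = (-0.1925)·(-3) + (-0.5774)·(-3) + 0.1925·(-1) + (-0.7698)·(-3) = 4.4264; q_2·c_3 = 0.3961·(-3) + 0.6352·(-3) + (-0.2117)·(-1) + (-0.6283)·(-3) = -0.9972.
u_3 = c_3 − 4.4264·q_1 + 0.9972·q_2 = (-1.7531, 0.1889, -2.0630, -0.2191).
‖u_3‖ = 2.7227, so q_3 = (-0.6439, 0.0694, -0.7577, -0.0805).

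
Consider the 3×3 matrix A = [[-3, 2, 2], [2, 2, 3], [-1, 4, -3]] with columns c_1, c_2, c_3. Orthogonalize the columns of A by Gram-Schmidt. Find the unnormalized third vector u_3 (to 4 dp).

u_3 = (2.6667, 2.6667, -2.6667)

c_1 = (-3, 2, -1); ‖c_1‖ = 3.7417, so q_1 = (-0.8018, 0.5345, -0.2673).
q_1·c_2 = (-0.8018)·2 + 0.5345·2 + (-0.2673)·4 = -1.6036.
u_2 = c_2 + 1.6036·q_1 = (0.7143, 2.8571, 3.5714).
‖u_2‖ = 4.6291, so q_2 = (0.1543, 0.6172, 0.7715).
q_1·c_3 = (-0.8018)·2 + 0.5345·3 + (-0.2673)·(-3) = 0.8018; q_2·c_3 = 0.1543·2 + 0.6172·3 + 0.7715·(-3) = -0.1543.
u_3 = c_3 − 0.8018·q_1 + 0.1543·q_2 = (2.6667, 2.6667, -2.6667).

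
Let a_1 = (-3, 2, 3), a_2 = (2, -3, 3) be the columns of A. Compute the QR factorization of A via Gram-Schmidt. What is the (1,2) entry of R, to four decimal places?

a_1 = (-3, 2, 3); ‖a_1‖ = 4.6904, so e_1 = (-0.6396, 0.4264, 0.6396).
r_{12} = e_1·a_2 = -0.6396.

r_{12} = -0.6396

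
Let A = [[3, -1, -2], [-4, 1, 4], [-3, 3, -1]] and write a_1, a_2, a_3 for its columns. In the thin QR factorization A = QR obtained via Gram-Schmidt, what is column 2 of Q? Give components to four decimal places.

e_1 = a_1/‖a_1‖ = (3, -4, -3)/5.8310 = (0.5145, -0.6860, -0.5145).
r_{12} = e_1·a_2 = -2.7440.
u_2 = a_2 + 2.7440·e_1 = (0.4118, -0.8824, 1.5882).
‖u_2‖ = 1.8630, so e_2 = (0.2210, -0.4736, 0.8525).

e_2 = (0.2210, -0.4736, 0.8525)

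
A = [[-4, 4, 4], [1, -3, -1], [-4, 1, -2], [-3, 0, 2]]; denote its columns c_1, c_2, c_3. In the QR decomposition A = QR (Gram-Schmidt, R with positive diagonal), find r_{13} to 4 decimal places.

r_{13} = -2.3146

c_1 = (-4, 1, -4, -3); ‖c_1‖ = 6.4807, so q_1 = (-0.6172, 0.1543, -0.6172, -0.4629).
r_{13} = q_1·c_3 = -2.3146.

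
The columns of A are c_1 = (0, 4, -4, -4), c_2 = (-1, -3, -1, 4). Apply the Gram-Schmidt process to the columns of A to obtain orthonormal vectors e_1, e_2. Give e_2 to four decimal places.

e_2 = (-0.2582, -0.2582, -0.7746, 0.5164)

c_1 = (0, 4, -4, -4); ‖c_1‖ = 6.9282, so e_1 = (0.0000, 0.5774, -0.5774, -0.5774).
e_1·c_2 = 0.0000·(-1) + 0.5774·(-3) + (-0.5774)·(-1) + (-0.5774)·4 = -3.4641.
u_2 = c_2 + 3.4641·e_1 = (-1.0000, -1.0000, -3.0000, 2.0000).
‖u_2‖ = 3.8730, so e_2 = (-0.2582, -0.2582, -0.7746, 0.5164).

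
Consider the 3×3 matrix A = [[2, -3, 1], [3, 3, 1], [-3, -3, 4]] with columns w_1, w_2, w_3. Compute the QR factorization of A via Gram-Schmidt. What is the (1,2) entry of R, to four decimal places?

r_{12} = 2.5584

w_1 = (2, 3, -3); ‖w_1‖ = 4.6904, so e_1 = (0.4264, 0.6396, -0.6396).
r_{12} = e_1·w_2 = 2.5584.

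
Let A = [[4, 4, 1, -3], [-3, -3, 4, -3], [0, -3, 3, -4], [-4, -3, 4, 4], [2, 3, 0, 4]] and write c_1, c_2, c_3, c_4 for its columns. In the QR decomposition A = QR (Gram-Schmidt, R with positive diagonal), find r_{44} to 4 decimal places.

e_1 = c_1/‖c_1‖ = (4, -3, 0, -4, 2)/6.7082 = (0.5963, -0.4472, 0.0000, -0.5963, 0.2981).
r_{12} = e_1·c_2 = 6.4101.
u_2 = c_2 − 6.4101·e_1 = (0.1778, -0.1333, -3.0000, 0.8222, 1.0889).
‖u_2‖ = 3.3032, so e_2 = (0.0538, -0.0404, -0.9082, 0.2489, 0.3296).
r_{13} = e_1·c_3 = -3.5777; r_{23} = e_2·c_3 = -1.8366.
u_3 = c_3 + 3.5777·e_1 + 1.8366·e_2 = (3.2322, 2.3259, 1.3320, 2.3238, 1.6721).
‖u_3‖ = 5.0820, so e_3 = (0.6360, 0.4577, 0.2621, 0.4573, 0.3290).
r_{14} = e_1·c_4 = -1.6398; r_{24} = e_2·c_4 = 5.9067; r_{34} = e_3·c_4 = -1.1842.
u_4 = c_4 + 1.6398·e_1 − 5.9067·e_2 + 1.1842·e_3 = (-1.5869, -2.9529, 1.6749, 2.0934, 2.9314).
r_{44} = ‖u_4‖ = 5.1980.

r_{44} = 5.1980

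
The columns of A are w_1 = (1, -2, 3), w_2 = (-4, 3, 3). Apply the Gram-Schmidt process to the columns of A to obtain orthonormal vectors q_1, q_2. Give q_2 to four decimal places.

w_1 = (1, -2, 3); ‖w_1‖ = 3.7417, so q_1 = (0.2673, -0.5345, 0.8018).
q_1·w_2 = 0.2673·(-4) + (-0.5345)·3 + 0.8018·3 = -0.2673.
u_2 = w_2 + 0.2673·q_1 = (-3.9286, 2.8571, 3.2143).
‖u_2‖ = 5.8248, so q_2 = (-0.6745, 0.4905, 0.5518).

q_2 = (-0.6745, 0.4905, 0.5518)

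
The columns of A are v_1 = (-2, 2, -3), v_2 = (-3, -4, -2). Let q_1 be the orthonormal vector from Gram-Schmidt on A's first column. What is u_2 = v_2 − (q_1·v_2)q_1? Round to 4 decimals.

q_1 = v_1/‖v_1‖ = (-2, 2, -3)/4.1231 = (-0.4851, 0.4851, -0.7276).
r_{12} = q_1·v_2 = 0.9701.
u_2 = v_2 − 0.9701·q_1 = (-2.5294, -4.4706, -1.2941).

u_2 = (-2.5294, -4.4706, -1.2941)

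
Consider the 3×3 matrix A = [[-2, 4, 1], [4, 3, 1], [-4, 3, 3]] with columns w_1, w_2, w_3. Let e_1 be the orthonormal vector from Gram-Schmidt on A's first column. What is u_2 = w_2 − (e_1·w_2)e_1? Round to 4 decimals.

e_1 = w_1/‖w_1‖ = (-2, 4, -4)/6.0000 = (-0.3333, 0.6667, -0.6667).
r_{12} = e_1·w_2 = -1.3333.
u_2 = w_2 + 1.3333·e_1 = (3.5556, 3.8889, 2.1111).

u_2 = (3.5556, 3.8889, 2.1111)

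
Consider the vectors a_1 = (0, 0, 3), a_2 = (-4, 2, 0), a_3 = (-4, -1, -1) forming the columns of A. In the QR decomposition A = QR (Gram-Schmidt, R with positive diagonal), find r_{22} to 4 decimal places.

e_1 = a_1/‖a_1‖ = (0, 0, 3)/3.0000 = (0.0000, 0.0000, 1.0000).
r_{12} = e_1·a_2 = 0.0000.
u_2 = a_2 + 0.0000·e_1 = (-4.0000, 2.0000, 0.0000).
r_{22} = ‖u_2‖ = 4.4721.

r_{22} = 4.4721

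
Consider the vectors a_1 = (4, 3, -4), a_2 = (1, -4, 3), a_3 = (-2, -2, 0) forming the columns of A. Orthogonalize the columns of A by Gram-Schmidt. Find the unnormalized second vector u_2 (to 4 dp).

u_2 = (2.9512, -2.5366, 1.0488)

e_1 = a_1/‖a_1‖ = (4, 3, -4)/6.4031 = (0.6247, 0.4685, -0.6247).
r_{12} = e_1·a_2 = -3.1235.
u_2 = a_2 + 3.1235·e_1 = (2.9512, -2.5366, 1.0488).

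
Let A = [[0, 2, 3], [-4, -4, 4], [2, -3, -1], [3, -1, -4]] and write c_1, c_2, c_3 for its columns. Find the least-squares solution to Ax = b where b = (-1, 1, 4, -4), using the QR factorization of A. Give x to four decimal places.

x = (0.5041, -0.5210, 0.6324)

c_1 = (0, -4, 2, 3); ‖c_1‖ = 5.3852, so e_1 = (0.0000, -0.7428, 0.3714, 0.5571).
e_1·c_2 = 0.0000·2 + (-0.7428)·(-4) + 0.3714·(-3) + 0.5571·(-1) = 1.2999.
u_2 = c_2 − 1.2999·e_1 = (2.0000, -3.0345, -3.4828, -1.7241).
‖u_2‖ = 5.3207, so e_2 = (0.3759, -0.5703, -0.6546, -0.3240).
e_1·c_3 = 0.0000·3 + (-0.7428)·4 + 0.3714·(-1) + 0.5571·(-4) = -5.5709; e_2·c_3 = 0.3759·3 + (-0.5703)·4 + (-0.6546)·(-1) + (-0.3240)·(-4) = 0.7971.
u_3 = c_3 + 5.5709·e_1 − 0.7971·e_2 = (2.7004, 0.3167, 1.5907, -0.6382).
‖u_3‖ = 3.2140, so e_3 = (0.8402, 0.0985, 0.4949, -0.1986).
Qᵀb = (-1.4856, -2.2683, 2.0324).
Back-substitute: x_3 = 2.0324/3.2140 = 0.6324.
x_2 = (-2.2683 − 0.7971·0.6324)/5.3207 = -0.5210.
x_1 = (-1.4856 − 1.2999·(-0.5210) + 5.5709·0.6324)/5.3852 = 0.5041.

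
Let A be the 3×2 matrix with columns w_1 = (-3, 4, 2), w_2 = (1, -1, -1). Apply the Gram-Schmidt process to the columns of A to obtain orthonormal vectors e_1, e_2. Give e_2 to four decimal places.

w_1 = (-3, 4, 2); ‖w_1‖ = 5.3852, so e_1 = (-0.5571, 0.7428, 0.3714).
e_1·w_2 = (-0.5571)·1 + 0.7428·(-1) + 0.3714·(-1) = -1.6713.
u_2 = w_2 + 1.6713·e_1 = (0.0690, 0.2414, -0.3793).
‖u_2‖ = 0.4549, so e_2 = (0.1516, 0.5307, -0.8339).

e_2 = (0.1516, 0.5307, -0.8339)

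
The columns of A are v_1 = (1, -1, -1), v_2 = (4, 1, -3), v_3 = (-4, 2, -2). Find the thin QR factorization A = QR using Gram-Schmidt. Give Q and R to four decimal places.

Q = [[0.5774, 0.5345, -0.6172], [-0.5774, 0.8018, 0.1543], [-0.5774, -0.2673, -0.7715]], R = [[1.7321, 3.4641, -2.3094], [0.0000, 3.7417, 0.0000], [0.0000, 0.0000, 4.3205]]

q_1 = v_1/‖v_1‖ = (1, -1, -1)/1.7321 = (0.5774, -0.5774, -0.5774).
r_{12} = q_1·v_2 = 3.4641.
u_2 = v_2 − 3.4641·q_1 = (2.0000, 3.0000, -1.0000).
‖u_2‖ = 3.7417, so q_2 = (0.5345, 0.8018, -0.2673).
r_{13} = q_1·v_3 = -2.3094; r_{23} = q_2·v_3 = 0.0000.
u_3 = v_3 + 2.3094·q_1 − 0.0000·q_2 = (-2.6667, 0.6667, -3.3333).
‖u_3‖ = 4.3205, so q_3 = (-0.6172, 0.1543, -0.7715).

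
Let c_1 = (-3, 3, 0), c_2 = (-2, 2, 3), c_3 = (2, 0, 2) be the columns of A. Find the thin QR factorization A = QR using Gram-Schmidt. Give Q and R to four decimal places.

Q = [[-0.7071, 0.0000, 0.7071], [0.7071, 0.0000, 0.7071], [0.0000, 1.0000, 0.0000]], R = [[4.2426, 2.8284, -1.4142], [0.0000, 3.0000, 2.0000], [0.0000, 0.0000, 1.4142]]

e_1 = c_1/‖c_1‖ = (-3, 3, 0)/4.2426 = (-0.7071, 0.7071, 0.0000).
r_{12} = e_1·c_2 = 2.8284.
u_2 = c_2 − 2.8284·e_1 = (0.0000, 0.0000, 3.0000).
‖u_2‖ = 3.0000, so e_2 = (0.0000, 0.0000, 1.0000).
r_{13} = e_1·c_3 = -1.4142; r_{23} = e_2·c_3 = 2.0000.
u_3 = c_3 + 1.4142·e_1 − 2.0000·e_2 = (1.0000, 1.0000, 0.0000).
‖u_3‖ = 1.4142, so e_3 = (0.7071, 0.7071, 0.0000).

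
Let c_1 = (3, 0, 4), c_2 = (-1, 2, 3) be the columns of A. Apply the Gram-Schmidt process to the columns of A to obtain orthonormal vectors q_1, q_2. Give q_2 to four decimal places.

q_2 = (-0.6341, 0.6097, 0.4756)

q_1 = c_1/‖c_1‖ = (3, 0, 4)/5.0000 = (0.6000, 0.0000, 0.8000).
r_{12} = q_1·c_2 = 1.8000.
u_2 = c_2 − 1.8000·q_1 = (-2.0800, 2.0000, 1.5600).
‖u_2‖ = 3.2802, so q_2 = (-0.6341, 0.6097, 0.4756).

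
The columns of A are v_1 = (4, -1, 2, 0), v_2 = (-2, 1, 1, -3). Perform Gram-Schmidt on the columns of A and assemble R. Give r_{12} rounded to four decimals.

e_1 = v_1/‖v_1‖ = (4, -1, 2, 0)/4.5826 = (0.8729, -0.2182, 0.4364, 0.0000).
r_{12} = e_1·v_2 = -1.5275.

r_{12} = -1.5275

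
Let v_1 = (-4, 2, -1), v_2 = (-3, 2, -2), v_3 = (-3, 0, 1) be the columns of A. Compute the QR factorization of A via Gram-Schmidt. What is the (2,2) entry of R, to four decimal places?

v_1 = (-4, 2, -1); ‖v_1‖ = 4.5826, so q_1 = (-0.8729, 0.4364, -0.2182).
q_1·v_2 = (-0.8729)·(-3) + 0.4364·2 + (-0.2182)·(-2) = 3.9279.
u_2 = v_2 − 3.9279·q_1 = (0.4286, 0.2857, -1.1429).
r_{22} = ‖u_2‖ = 1.2536.

r_{22} = 1.2536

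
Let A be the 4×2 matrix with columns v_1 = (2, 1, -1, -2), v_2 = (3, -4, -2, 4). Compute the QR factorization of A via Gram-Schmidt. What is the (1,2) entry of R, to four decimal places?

v_1 = (2, 1, -1, -2); ‖v_1‖ = 3.1623, so q_1 = (0.6325, 0.3162, -0.3162, -0.6325).
r_{12} = q_1·v_2 = -1.2649.

r_{12} = -1.2649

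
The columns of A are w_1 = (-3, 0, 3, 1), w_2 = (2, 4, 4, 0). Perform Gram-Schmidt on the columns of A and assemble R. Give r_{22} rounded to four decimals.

r_{22} = 5.8400

e_1 = w_1/‖w_1‖ = (-3, 0, 3, 1)/4.3589 = (-0.6882, 0.0000, 0.6882, 0.2294).
r_{12} = e_1·w_2 = 1.3765.
u_2 = w_2 − 1.3765·e_1 = (2.9474, 4.0000, 3.0526, -0.3158).
r_{22} = ‖u_2‖ = 5.8400.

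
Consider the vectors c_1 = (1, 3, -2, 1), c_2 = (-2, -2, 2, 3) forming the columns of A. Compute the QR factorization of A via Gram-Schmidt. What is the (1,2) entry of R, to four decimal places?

r_{12} = -2.3238

c_1 = (1, 3, -2, 1); ‖c_1‖ = 3.8730, so e_1 = (0.2582, 0.7746, -0.5164, 0.2582).
r_{12} = e_1·c_2 = -2.3238.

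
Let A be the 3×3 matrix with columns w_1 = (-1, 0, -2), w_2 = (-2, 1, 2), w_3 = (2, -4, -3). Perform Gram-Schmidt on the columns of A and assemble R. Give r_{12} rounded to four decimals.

r_{12} = -0.8944

e_1 = w_1/‖w_1‖ = (-1, 0, -2)/2.2361 = (-0.4472, 0.0000, -0.8944).
r_{12} = e_1·w_2 = -0.8944.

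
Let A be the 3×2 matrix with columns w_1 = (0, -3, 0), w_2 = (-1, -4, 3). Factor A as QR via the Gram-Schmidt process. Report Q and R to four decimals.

w_1 = (0, -3, 0); ‖w_1‖ = 3.0000, so e_1 = (0.0000, -1.0000, 0.0000).
e_1·w_2 = 0.0000·(-1) + (-1.0000)·(-4) + 0.0000·3 = 4.0000.
u_2 = w_2 − 4.0000·e_1 = (-1.0000, 0.0000, 3.0000).
‖u_2‖ = 3.1623, so e_2 = (-0.3162, 0.0000, 0.9487).

Q = [[0.0000, -0.3162], [-1.0000, 0.0000], [0.0000, 0.9487]], R = [[3.0000, 4.0000], [0.0000, 3.1623]]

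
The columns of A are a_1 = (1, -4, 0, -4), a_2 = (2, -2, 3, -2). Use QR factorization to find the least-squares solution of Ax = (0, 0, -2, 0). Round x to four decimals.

a_1 = (1, -4, 0, -4); ‖a_1‖ = 5.7446, so e_1 = (0.1741, -0.6963, 0.0000, -0.6963).
e_1·a_2 = 0.1741·2 + (-0.6963)·(-2) + 0.0000·3 + (-0.6963)·(-2) = 3.1334.
u_2 = a_2 − 3.1334·e_1 = (1.4545, 0.1818, 3.0000, 0.1818).
‖u_2‖ = 3.3439, so e_2 = (0.4350, 0.0544, 0.8971, 0.0544).
Qᵀb = (0.0000, -1.7943).
Back-substitute: x_2 = -1.7943/3.3439 = -0.5366.
x_1 = (0.0000 − 3.1334·(-0.5366))/5.7446 = 0.2927.

x = (0.2927, -0.5366)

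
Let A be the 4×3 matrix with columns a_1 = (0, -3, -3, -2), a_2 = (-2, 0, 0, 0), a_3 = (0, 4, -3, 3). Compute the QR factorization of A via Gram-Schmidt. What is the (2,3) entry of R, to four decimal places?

a_1 = (0, -3, -3, -2); ‖a_1‖ = 4.6904, so e_1 = (0.0000, -0.6396, -0.6396, -0.4264).
e_1·a_2 = 0.0000·(-2) + (-0.6396)·0 + (-0.6396)·0 + (-0.4264)·0 = 0.0000.
u_2 = a_2 + 0.0000·e_1 = (-2.0000, 0.0000, 0.0000, 0.0000).
‖u_2‖ = 2.0000, so e_2 = (-1.0000, 0.0000, 0.0000, 0.0000).
r_{23} = e_2·a_3 = 0.0000.

r_{23} = 0.0000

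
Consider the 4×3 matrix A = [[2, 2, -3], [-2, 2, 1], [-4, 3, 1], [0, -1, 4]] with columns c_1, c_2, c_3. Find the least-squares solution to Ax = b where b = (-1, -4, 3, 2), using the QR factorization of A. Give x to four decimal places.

c_1 = (2, -2, -4, 0); ‖c_1‖ = 4.8990, so e_1 = (0.4082, -0.4082, -0.8165, 0.0000).
e_1·c_2 = 0.4082·2 + (-0.4082)·2 + (-0.8165)·3 + 0.0000·(-1) = -2.4495.
u_2 = c_2 + 2.4495·e_1 = (3.0000, 1.0000, 1.0000, -1.0000).
‖u_2‖ = 3.4641, so e_2 = (0.8660, 0.2887, 0.2887, -0.2887).
e_1·c_3 = 0.4082·(-3) + (-0.4082)·1 + (-0.8165)·1 + 0.0000·4 = -2.4495; e_2·c_3 = 0.8660·(-3) + 0.2887·1 + 0.2887·1 + (-0.2887)·4 = -3.1754.
u_3 = c_3 + 2.4495·e_1 + 3.1754·e_2 = (0.7500, 0.9167, -0.0833, 3.0833).
‖u_3‖ = 3.3040, so e_3 = (0.2270, 0.2774, -0.0252, 0.9332).
Qᵀb = (-1.2247, -1.7321, 0.4540).
Back-substitute: x_3 = 0.4540/3.3040 = 0.1374.
x_2 = (-1.7321 + 3.1754·0.1374)/3.4641 = -0.3740.
x_1 = (-1.2247 + 2.4495·(-0.3740) + 2.4495·0.1374)/4.8990 = -0.3683.

x = (-0.3683, -0.3740, 0.1374)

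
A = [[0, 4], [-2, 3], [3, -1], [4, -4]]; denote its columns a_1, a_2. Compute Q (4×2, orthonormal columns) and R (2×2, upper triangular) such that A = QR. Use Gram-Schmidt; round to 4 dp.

Q = [[0.0000, 0.8846], [-0.3714, 0.2821], [0.5571, 0.3508], [0.7428, -0.1220]], R = [[5.3852, -4.6424], [0.0000, 4.5220]]

q_1 = a_1/‖a_1‖ = (0, -2, 3, 4)/5.3852 = (0.0000, -0.3714, 0.5571, 0.7428).
r_{12} = q_1·a_2 = -4.6424.
u_2 = a_2 + 4.6424·q_1 = (4.0000, 1.2759, 1.5862, -0.5517).
‖u_2‖ = 4.5220, so q_2 = (0.8846, 0.2821, 0.3508, -0.1220).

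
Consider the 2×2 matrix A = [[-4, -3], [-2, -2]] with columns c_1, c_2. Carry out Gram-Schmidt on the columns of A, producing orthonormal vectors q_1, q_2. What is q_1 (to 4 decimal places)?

q_1 = c_1/‖c_1‖ = (-4, -2)/4.4721 = (-0.8944, -0.4472).

q_1 = (-0.8944, -0.4472)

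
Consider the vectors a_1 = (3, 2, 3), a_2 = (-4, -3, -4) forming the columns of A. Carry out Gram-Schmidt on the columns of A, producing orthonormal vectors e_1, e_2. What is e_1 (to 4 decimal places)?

e_1 = (0.6396, 0.4264, 0.6396)

a_1 = (3, 2, 3); ‖a_1‖ = 4.6904, so e_1 = (0.6396, 0.4264, 0.6396).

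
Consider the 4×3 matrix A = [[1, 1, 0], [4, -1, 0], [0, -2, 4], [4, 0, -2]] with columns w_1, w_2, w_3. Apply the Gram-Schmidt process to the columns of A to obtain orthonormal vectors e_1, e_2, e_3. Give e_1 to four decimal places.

e_1 = (0.1741, 0.6963, 0.0000, 0.6963)

w_1 = (1, 4, 0, 4); ‖w_1‖ = 5.7446, so e_1 = (0.1741, 0.6963, 0.0000, 0.6963).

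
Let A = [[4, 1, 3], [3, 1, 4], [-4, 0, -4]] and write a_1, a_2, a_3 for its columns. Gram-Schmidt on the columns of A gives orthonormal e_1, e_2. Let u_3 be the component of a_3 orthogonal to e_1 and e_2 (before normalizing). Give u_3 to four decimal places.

u_3 = (-0.9697, 0.9697, -0.2424)

a_1 = (4, 3, -4); ‖a_1‖ = 6.4031, so e_1 = (0.6247, 0.4685, -0.6247).
e_1·a_2 = 0.6247·1 + 0.4685·1 + (-0.6247)·0 = 1.0932.
u_2 = a_2 − 1.0932·e_1 = (0.3171, 0.4878, 0.6829).
‖u_2‖ = 0.8971, so e_2 = (0.3534, 0.5437, 0.7612).
e_1·a_3 = 0.6247·3 + 0.4685·4 + (-0.6247)·(-4) = 6.2470; e_2·a_3 = 0.3534·3 + 0.5437·4 + 0.7612·(-4) = 0.1903.
u_3 = a_3 − 6.2470·e_1 − 0.1903·e_2 = (-0.9697, 0.9697, -0.2424).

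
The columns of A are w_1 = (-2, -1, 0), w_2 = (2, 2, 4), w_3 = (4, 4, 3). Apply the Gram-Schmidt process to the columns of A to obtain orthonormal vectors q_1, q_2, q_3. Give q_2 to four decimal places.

w_1 = (-2, -1, 0); ‖w_1‖ = 2.2361, so q_1 = (-0.8944, -0.4472, 0.0000).
q_1·w_2 = (-0.8944)·2 + (-0.4472)·2 + 0.0000·4 = -2.6833.
u_2 = w_2 + 2.6833·q_1 = (-0.4000, 0.8000, 4.0000).
‖u_2‖ = 4.0988, so q_2 = (-0.0976, 0.1952, 0.9759).

q_2 = (-0.0976, 0.1952, 0.9759)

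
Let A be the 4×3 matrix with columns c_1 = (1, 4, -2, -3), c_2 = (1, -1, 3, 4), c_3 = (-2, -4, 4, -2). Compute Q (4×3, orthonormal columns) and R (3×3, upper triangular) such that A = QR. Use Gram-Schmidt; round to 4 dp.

Q = [[0.1826, 0.4847, -0.0491], [0.7303, 0.5132, -0.0351], [-0.3651, 0.4562, 0.8002], [-0.5477, 0.5418, -0.5967]], R = [[5.4772, -3.8341, -3.6515], [0.0000, 3.5071, -2.2811], [0.0000, 0.0000, 4.6329]]

c_1 = (1, 4, -2, -3); ‖c_1‖ = 5.4772, so q_1 = (0.1826, 0.7303, -0.3651, -0.5477).
q_1·c_2 = 0.1826·1 + 0.7303·(-1) + (-0.3651)·3 + (-0.5477)·4 = -3.8341.
u_2 = c_2 + 3.8341·q_1 = (1.7000, 1.8000, 1.6000, 1.9000).
‖u_2‖ = 3.5071, so q_2 = (0.4847, 0.5132, 0.4562, 0.5418).
q_1·c_3 = 0.1826·(-2) + 0.7303·(-4) + (-0.3651)·4 + (-0.5477)·(-2) = -3.6515; q_2·c_3 = 0.4847·(-2) + 0.5132·(-4) + 0.4562·4 + 0.5418·(-2) = -2.2811.
u_3 = c_3 + 3.6515·q_1 + 2.2811·q_2 = (-0.2276, -0.1626, 3.7073, -2.7642).
‖u_3‖ = 4.6329, so q_3 = (-0.0491, -0.0351, 0.8002, -0.5967).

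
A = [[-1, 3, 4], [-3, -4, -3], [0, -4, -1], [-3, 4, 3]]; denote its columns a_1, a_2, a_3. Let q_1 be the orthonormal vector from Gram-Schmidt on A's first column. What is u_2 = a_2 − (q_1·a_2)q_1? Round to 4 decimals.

a_1 = (-1, -3, 0, -3); ‖a_1‖ = 4.3589, so q_1 = (-0.2294, -0.6882, 0.0000, -0.6882).
q_1·a_2 = (-0.2294)·3 + (-0.6882)·(-4) + 0.0000·(-4) + (-0.6882)·4 = -0.6882.
u_2 = a_2 + 0.6882·q_1 = (2.8421, -4.4737, -4.0000, 3.5263).

u_2 = (2.8421, -4.4737, -4.0000, 3.5263)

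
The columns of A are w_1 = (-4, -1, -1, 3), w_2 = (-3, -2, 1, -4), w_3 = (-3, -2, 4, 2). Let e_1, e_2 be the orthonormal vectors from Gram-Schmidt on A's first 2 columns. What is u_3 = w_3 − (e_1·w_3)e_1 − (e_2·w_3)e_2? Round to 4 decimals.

w_1 = (-4, -1, -1, 3); ‖w_1‖ = 5.1962, so e_1 = (-0.7698, -0.1925, -0.1925, 0.5774).
e_1·w_2 = (-0.7698)·(-3) + (-0.1925)·(-2) + (-0.1925)·1 + 0.5774·(-4) = 0.1925.
u_2 = w_2 − 0.1925·e_1 = (-2.8519, -1.9630, 1.0370, -4.1111).
‖u_2‖ = 5.4738, so e_2 = (-0.5210, -0.3586, 0.1895, -0.7510).
e_1·w_3 = (-0.7698)·(-3) + (-0.1925)·(-2) + (-0.1925)·4 + 0.5774·2 = 3.0792; e_2·w_3 = (-0.5210)·(-3) + (-0.3586)·(-2) + 0.1895·4 + (-0.7510)·2 = 1.5359.
u_3 = w_3 − 3.0792·e_1 − 1.5359·e_2 = (0.1706, -0.8566, 4.3016, 1.3758).

u_3 = (0.1706, -0.8566, 4.3016, 1.3758)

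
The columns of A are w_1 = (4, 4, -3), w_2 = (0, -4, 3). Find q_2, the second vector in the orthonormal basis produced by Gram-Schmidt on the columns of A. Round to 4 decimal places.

q_2 = (0.7809, -0.4998, 0.3748)

w_1 = (4, 4, -3); ‖w_1‖ = 6.4031, so q_1 = (0.6247, 0.6247, -0.4685).
q_1·w_2 = 0.6247·0 + 0.6247·(-4) + (-0.4685)·3 = -3.9043.
u_2 = w_2 + 3.9043·q_1 = (2.4390, -1.5610, 1.1707).
‖u_2‖ = 3.1235, so q_2 = (0.7809, -0.4998, 0.3748).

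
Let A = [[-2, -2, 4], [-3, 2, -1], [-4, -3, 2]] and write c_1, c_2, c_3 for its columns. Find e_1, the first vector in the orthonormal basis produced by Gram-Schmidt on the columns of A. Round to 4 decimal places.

c_1 = (-2, -3, -4); ‖c_1‖ = 5.3852, so e_1 = (-0.3714, -0.5571, -0.7428).

e_1 = (-0.3714, -0.5571, -0.7428)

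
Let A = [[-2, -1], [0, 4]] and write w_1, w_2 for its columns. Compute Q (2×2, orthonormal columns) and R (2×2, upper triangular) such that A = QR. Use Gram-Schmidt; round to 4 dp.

q_1 = w_1/‖w_1‖ = (-2, 0)/2.0000 = (-1.0000, 0.0000).
r_{12} = q_1·w_2 = 1.0000.
u_2 = w_2 − 1.0000·q_1 = (0.0000, 4.0000).
‖u_2‖ = 4.0000, so q_2 = (0.0000, 1.0000).

Q = [[-1.0000, 0.0000], [0.0000, 1.0000]], R = [[2.0000, 1.0000], [0.0000, 4.0000]]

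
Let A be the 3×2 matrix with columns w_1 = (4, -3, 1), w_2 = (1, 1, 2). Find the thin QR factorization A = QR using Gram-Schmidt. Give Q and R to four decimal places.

Q = [[0.7845, 0.2265], [-0.5883, 0.5661], [0.1961, 0.7926]], R = [[5.0990, 0.5883], [0.0000, 2.3778]]

w_1 = (4, -3, 1); ‖w_1‖ = 5.0990, so e_1 = (0.7845, -0.5883, 0.1961).
e_1·w_2 = 0.7845·1 + (-0.5883)·1 + 0.1961·2 = 0.5883.
u_2 = w_2 − 0.5883·e_1 = (0.5385, 1.3462, 1.8846).
‖u_2‖ = 2.3778, so e_2 = (0.2265, 0.5661, 0.7926).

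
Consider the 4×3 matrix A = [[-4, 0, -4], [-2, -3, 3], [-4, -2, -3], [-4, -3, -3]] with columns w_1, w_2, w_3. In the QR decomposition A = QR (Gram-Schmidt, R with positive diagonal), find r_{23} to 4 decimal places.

w_1 = (-4, -2, -4, -4); ‖w_1‖ = 7.2111, so e_1 = (-0.5547, -0.2774, -0.5547, -0.5547).
e_1·w_2 = (-0.5547)·0 + (-0.2774)·(-3) + (-0.5547)·(-2) + (-0.5547)·(-3) = 3.6056.
u_2 = w_2 − 3.6056·e_1 = (2.0000, -2.0000, 0.0000, -1.0000).
‖u_2‖ = 3.0000, so e_2 = (0.6667, -0.6667, 0.0000, -0.3333).
r_{23} = e_2·w_3 = -3.6667.

r_{23} = -3.6667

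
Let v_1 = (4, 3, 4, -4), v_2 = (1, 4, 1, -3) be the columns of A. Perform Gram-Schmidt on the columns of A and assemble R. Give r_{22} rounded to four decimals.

q_1 = v_1/‖v_1‖ = (4, 3, 4, -4)/7.5498 = (0.5298, 0.3974, 0.5298, -0.5298).
r_{12} = q_1·v_2 = 4.2385.
u_2 = v_2 − 4.2385·q_1 = (-1.2456, 2.3158, -1.2456, -0.7544).
r_{22} = ‖u_2‖ = 3.0058.

r_{22} = 3.0058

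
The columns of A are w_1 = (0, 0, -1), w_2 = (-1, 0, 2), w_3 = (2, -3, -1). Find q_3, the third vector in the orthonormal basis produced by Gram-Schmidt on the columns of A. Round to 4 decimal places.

q_3 = (0.0000, -1.0000, 0.0000)

q_1 = w_1/‖w_1‖ = (0, 0, -1)/1.0000 = (0.0000, 0.0000, -1.0000).
r_{12} = q_1·w_2 = -2.0000.
u_2 = w_2 + 2.0000·q_1 = (-1.0000, 0.0000, 0.0000).
‖u_2‖ = 1.0000, so q_2 = (-1.0000, 0.0000, 0.0000).
r_{13} = q_1·w_3 = 1.0000; r_{23} = q_2·w_3 = -2.0000.
u_3 = w_3 − 1.0000·q_1 + 2.0000·q_2 = (0.0000, -3.0000, 0.0000).
‖u_3‖ = 3.0000, so q_3 = (0.0000, -1.0000, 0.0000).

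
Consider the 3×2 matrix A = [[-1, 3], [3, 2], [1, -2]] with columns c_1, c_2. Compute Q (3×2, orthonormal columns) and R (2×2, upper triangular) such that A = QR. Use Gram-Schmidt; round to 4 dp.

q_1 = c_1/‖c_1‖ = (-1, 3, 1)/3.3166 = (-0.3015, 0.9045, 0.3015).
r_{12} = q_1·c_2 = 0.3015.
u_2 = c_2 − 0.3015·q_1 = (3.0909, 1.7273, -2.0909).
‖u_2‖ = 4.1121, so q_2 = (0.7517, 0.4200, -0.5085).

Q = [[-0.3015, 0.7517], [0.9045, 0.4200], [0.3015, -0.5085]], R = [[3.3166, 0.3015], [0.0000, 4.1121]]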